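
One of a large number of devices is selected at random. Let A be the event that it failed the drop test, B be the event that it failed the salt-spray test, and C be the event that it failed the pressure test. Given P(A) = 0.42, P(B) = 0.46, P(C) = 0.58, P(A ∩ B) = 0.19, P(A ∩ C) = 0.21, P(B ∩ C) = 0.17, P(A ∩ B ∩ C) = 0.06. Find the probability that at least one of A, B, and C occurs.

0.95

Using inclusion–exclusion:
P(A ∪ B ∪ C) = 0.42 + 0.46 + 0.58 − 0.19 − 0.21 − 0.17 + 0.06 = 0.95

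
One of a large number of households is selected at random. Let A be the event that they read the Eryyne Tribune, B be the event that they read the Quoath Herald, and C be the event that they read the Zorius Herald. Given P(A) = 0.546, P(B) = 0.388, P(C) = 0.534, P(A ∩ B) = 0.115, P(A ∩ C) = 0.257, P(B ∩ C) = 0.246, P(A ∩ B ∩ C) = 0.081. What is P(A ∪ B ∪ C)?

By inclusion–exclusion:
P(A ∪ B ∪ C) = 0.546 + 0.388 + 0.534 − 0.115 − 0.257 − 0.246 + 0.081 = 0.931

0.931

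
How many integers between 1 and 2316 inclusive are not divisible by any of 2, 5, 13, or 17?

805

1158 + 463 + 178 + 136 − 231 − 89 − 68 − 35 − 27 − 10 + 17 + 13 + 5 + 2 − 1 = 1511
2316 − 1511 = 805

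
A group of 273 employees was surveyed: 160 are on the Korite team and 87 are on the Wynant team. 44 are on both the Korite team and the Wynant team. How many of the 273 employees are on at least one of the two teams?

203

|at least one| = 160 + 87 − 44 = 203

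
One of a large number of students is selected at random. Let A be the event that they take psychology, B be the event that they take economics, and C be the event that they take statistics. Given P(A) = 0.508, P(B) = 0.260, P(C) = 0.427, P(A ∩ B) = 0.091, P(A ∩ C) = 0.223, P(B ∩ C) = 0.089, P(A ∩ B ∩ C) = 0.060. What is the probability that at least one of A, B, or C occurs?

0.852

By inclusion-exclusion,
P(A ∪ B ∪ C) = 0.508 + 0.260 + 0.427 − 0.091 − 0.223 − 0.089 + 0.060 = 0.852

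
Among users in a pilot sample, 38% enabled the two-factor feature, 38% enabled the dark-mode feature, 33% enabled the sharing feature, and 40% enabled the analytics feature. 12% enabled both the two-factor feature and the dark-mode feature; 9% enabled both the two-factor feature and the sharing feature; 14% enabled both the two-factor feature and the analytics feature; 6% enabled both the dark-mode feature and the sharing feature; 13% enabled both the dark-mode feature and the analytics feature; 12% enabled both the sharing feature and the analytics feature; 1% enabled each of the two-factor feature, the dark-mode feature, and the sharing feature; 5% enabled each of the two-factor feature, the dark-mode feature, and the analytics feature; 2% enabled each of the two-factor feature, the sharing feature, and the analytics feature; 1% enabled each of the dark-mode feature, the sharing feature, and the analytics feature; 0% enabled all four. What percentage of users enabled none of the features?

8%

By inclusion-exclusion,
P(at least one) = 38 + 38 + 33 + 40 − 12 − 9 − 14 − 6 − 13 − 12 + 1 + 5 + 2 + 1 − 0 = 92%
P(none) = 100% − 92% = 8%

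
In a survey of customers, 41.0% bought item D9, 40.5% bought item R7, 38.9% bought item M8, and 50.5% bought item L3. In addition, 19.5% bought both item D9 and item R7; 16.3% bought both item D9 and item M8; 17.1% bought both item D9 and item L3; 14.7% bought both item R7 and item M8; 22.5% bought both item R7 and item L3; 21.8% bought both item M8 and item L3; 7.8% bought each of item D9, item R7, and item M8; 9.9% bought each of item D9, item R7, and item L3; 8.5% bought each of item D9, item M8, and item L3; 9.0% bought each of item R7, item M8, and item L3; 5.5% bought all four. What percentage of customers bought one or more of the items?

P(union) = 41.0 + 40.5 + 38.9 + 50.5 − 19.5 − 16.3 − 17.1 − 14.7 − 22.5 − 21.8 + 7.8 + 9.9 + 8.5 + 9.0 − 5.5 = 88.7%

88.7%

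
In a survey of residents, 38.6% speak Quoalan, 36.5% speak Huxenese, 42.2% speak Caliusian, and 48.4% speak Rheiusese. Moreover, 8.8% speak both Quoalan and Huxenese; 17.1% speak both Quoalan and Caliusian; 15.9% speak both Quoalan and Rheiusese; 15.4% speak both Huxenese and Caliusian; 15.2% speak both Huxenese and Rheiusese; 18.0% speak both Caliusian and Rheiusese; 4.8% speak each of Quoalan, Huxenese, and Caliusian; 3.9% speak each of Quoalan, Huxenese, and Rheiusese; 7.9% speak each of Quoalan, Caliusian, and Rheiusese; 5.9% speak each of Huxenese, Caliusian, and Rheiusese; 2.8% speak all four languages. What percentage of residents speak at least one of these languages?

95.0%

Using inclusion–exclusion:
P(union) = 38.6 + 36.5 + 42.2 + 48.4 − 8.8 − 17.1 − 15.9 − 15.4 − 15.2 − 18.0 + 4.8 + 3.9 + 7.9 + 5.9 − 2.8 = 95.0%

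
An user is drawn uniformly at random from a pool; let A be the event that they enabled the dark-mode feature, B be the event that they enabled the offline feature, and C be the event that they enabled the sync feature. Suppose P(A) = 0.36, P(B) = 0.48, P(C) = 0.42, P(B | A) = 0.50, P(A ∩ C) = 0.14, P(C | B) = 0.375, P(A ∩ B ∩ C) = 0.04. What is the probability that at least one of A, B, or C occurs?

0.80

P(A ∩ B) = P(A)·P(B|A) = 0.36 × 0.50 = 0.18
P(B ∩ C) = P(B)·P(C|B) = 0.48 × 0.375 = 0.18
P(A ∪ B ∪ C) = 0.36 + 0.48 + 0.42 − 0.18 − 0.14 − 0.18 + 0.04 = 0.80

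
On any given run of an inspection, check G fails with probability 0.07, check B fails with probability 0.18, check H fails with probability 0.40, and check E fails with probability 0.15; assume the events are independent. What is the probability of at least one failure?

P(none) = (1 − 0.07) × (1 − 0.18) × (1 − 0.40) × (1 − 0.15) = 0.93 × 0.82 × 0.60 × 0.85 = 0.388926
P(at least one) = 1 − 0.388926 = 0.611074

0.611074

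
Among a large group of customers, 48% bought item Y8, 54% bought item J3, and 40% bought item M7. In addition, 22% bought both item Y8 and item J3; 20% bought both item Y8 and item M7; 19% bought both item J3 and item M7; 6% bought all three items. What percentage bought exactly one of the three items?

38%

P(exactly one) = 48 + 54 + 40 − 2·22 − 2·20 − 2·19 + 3·6 = 38%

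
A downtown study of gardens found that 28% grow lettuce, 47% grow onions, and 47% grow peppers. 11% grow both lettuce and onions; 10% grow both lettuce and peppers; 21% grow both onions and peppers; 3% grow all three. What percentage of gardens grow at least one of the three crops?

83%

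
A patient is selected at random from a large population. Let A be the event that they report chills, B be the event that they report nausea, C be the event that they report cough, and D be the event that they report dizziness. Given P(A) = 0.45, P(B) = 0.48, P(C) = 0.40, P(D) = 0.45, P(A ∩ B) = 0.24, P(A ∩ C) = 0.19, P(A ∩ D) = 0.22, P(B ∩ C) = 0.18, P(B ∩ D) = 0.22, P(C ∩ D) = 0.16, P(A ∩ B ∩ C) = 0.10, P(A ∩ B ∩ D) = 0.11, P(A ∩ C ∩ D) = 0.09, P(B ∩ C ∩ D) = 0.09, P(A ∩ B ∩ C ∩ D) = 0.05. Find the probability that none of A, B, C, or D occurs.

0.09

Using inclusion–exclusion:
P(A ∪ B ∪ C ∪ D) = 0.45 + 0.48 + 0.40 + 0.45 − 0.24 − 0.19 − 0.22 − 0.18 − 0.22 − 0.16 + 0.10 + 0.11 + 0.09 + 0.09 − 0.05 = 0.91
P(none) = 1 − 0.91 = 0.09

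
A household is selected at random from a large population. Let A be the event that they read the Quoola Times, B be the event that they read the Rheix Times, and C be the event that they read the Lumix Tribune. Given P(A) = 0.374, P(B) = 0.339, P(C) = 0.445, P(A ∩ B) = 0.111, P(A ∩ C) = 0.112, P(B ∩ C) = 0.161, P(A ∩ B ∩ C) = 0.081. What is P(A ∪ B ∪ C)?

0.855

P(A ∪ B ∪ C) = 0.374 + 0.339 + 0.445 − 0.111 − 0.112 − 0.161 + 0.081 = 0.855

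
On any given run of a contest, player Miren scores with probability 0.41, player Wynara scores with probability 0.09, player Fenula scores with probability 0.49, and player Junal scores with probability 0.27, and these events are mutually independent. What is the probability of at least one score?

0.80011213

P(none) = (1 − 0.41) × (1 − 0.09) × (1 − 0.49) × (1 − 0.27) = 0.59 × 0.91 × 0.51 × 0.73 = 0.19988787
P(at least one) = 1 − 0.19988787 = 0.80011213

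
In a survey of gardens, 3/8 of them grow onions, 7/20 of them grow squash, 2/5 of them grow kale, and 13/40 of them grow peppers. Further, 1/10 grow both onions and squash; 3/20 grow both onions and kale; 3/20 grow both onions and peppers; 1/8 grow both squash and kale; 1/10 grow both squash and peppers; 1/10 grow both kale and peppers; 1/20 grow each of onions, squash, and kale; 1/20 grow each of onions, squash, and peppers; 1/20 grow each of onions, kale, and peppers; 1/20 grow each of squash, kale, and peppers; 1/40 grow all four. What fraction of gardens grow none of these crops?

P(≥1) = 3/8 + 7/20 + 2/5 + 13/40 − 1/10 − 3/20 − 3/20 − 1/8 − 1/10 − 1/10 + 1/20 + 1/20 + 1/20 + 1/20 − 1/40 = 9/10
P(none) = 1 − 9/10 = 1/10

1/10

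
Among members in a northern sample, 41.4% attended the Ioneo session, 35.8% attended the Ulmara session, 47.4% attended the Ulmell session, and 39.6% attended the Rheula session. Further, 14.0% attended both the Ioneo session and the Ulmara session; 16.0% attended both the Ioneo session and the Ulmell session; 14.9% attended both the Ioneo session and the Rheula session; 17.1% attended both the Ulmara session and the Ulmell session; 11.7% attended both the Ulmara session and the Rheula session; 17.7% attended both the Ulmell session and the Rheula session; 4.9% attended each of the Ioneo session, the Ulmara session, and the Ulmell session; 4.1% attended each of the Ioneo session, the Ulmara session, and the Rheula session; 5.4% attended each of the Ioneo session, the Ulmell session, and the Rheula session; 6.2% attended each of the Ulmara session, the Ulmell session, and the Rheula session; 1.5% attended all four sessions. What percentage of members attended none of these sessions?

8.1%

P(at least one) = 41.4 + 35.8 + 47.4 + 39.6 − 14.0 − 16.0 − 14.9 − 17.1 − 11.7 − 17.7 + 4.9 + 4.1 + 5.4 + 6.2 − 1.5 = 91.9%
P(none) = 100% − 91.9% = 8.1%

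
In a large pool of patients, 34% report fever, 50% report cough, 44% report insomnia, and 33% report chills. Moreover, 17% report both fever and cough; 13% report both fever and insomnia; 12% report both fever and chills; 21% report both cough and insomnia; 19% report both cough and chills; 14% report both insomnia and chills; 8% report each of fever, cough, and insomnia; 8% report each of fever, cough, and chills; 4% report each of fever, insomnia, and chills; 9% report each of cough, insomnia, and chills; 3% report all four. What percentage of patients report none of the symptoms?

By inclusion-exclusion,
P(≥1) = 34 + 50 + 44 + 33 − 17 − 13 − 12 − 21 − 19 − 14 + 8 + 8 + 4 + 9 − 3 = 91%
P(none) = 100% − 91% = 9%

9%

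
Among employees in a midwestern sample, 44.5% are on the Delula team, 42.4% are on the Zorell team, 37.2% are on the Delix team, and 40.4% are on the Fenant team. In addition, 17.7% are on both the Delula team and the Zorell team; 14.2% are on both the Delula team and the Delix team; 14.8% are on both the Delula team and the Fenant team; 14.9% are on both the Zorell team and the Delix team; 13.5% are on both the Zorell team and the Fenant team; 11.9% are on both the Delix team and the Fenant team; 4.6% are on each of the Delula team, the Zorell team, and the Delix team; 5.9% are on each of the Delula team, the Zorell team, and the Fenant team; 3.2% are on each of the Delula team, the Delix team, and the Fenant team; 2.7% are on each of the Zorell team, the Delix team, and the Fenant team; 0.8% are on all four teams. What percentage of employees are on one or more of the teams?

Inclusion–exclusion gives
P(union) = 44.5 + 42.4 + 37.2 + 40.4 − 17.7 − 14.2 − 14.8 − 14.9 − 13.5 − 11.9 + 4.6 + 5.9 + 3.2 + 2.7 − 0.8 = 93.1%

93.1%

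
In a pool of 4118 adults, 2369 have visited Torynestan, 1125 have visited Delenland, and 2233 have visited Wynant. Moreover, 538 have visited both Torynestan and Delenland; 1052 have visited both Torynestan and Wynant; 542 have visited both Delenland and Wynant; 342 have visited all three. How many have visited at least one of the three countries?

Apply inclusion-exclusion:
|union| = 2369 + 1125 + 2233 − 538 − 1052 − 542 + 342 = 3937

3937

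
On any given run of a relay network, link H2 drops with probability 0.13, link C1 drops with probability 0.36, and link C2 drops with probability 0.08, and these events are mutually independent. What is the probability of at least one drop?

P(none) = (1 − 0.13) × (1 − 0.36) × (1 − 0.08) = 0.87 × 0.64 × 0.92 = 0.512256
P(at least one) = 1 − 0.512256 = 0.487744

0.487744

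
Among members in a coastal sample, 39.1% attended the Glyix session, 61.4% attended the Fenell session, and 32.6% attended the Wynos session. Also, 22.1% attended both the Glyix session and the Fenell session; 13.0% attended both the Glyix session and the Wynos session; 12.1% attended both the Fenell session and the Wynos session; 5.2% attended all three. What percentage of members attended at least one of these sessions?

P(at least one) = 39.1 + 61.4 + 32.6 − 22.1 − 13.0 − 12.1 + 5.2 = 91.1%

91.1%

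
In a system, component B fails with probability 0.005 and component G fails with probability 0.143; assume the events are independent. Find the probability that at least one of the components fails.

0.147285

P(none) = (1 − 0.005) × (1 − 0.143) = 0.995 × 0.857 = 0.852715
P(at least one) = 1 − 0.852715 = 0.147285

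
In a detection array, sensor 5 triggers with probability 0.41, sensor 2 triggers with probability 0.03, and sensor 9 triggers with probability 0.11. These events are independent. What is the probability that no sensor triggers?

0.509347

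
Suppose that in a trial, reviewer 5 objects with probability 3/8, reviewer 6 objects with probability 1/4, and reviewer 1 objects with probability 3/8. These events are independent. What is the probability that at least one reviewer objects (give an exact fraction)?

Independence gives P(none) = ∏(1 − pᵢ).
P(none) = (1 − 3/8) × (1 − 1/4) × (1 − 3/8) = 5/8 × 3/4 × 5/8 = 75/256
P(at least one) = 1 − 75/256 = 181/256

181/256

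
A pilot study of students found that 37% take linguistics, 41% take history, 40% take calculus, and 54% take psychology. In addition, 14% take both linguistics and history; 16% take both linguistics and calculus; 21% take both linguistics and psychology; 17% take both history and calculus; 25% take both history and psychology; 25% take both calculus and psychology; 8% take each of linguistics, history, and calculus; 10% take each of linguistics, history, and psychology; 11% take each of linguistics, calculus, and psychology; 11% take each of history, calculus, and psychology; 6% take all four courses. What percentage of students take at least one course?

88%

By inclusion-exclusion,
P(≥1) = 37 + 41 + 40 + 54 − 14 − 16 − 21 − 17 − 25 − 25 + 8 + 10 + 11 + 11 − 6 = 88%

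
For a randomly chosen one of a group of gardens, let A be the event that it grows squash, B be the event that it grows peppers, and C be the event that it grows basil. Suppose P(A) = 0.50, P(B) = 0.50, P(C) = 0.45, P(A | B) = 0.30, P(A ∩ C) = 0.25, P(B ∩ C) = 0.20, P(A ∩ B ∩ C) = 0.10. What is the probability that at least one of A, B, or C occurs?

0.95

P(A ∩ B) = P(B)·P(A|B) = 0.50 × 0.30 = 0.15
Using inclusion–exclusion:
P(A ∪ B ∪ C) = 0.50 + 0.50 + 0.45 − 0.15 − 0.25 − 0.20 + 0.10 = 0.95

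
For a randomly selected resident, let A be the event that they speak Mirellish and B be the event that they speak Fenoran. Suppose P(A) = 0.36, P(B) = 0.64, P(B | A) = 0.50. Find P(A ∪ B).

0.82

P(A ∩ B) = P(A)·P(B|A) = 0.36 × 0.50 = 0.18
Apply inclusion-exclusion:
P(A ∪ B) = 0.36 + 0.64 − 0.18 = 0.82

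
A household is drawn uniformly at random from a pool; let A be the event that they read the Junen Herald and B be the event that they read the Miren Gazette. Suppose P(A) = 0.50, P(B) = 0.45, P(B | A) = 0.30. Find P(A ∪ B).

P(A ∩ B) = P(A)·P(B|A) = 0.50 × 0.30 = 0.15
P(A ∪ B) = 0.50 + 0.45 − 0.15 = 0.80

0.80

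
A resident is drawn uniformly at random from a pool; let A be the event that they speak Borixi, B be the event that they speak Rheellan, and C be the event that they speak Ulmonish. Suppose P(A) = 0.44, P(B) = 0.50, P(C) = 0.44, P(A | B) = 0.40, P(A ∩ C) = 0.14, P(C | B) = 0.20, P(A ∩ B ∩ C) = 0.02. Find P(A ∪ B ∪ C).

0.96

P(A ∩ B) = P(B)·P(A|B) = 0.50 × 0.40 = 0.20
P(B ∩ C) = P(B)·P(C|B) = 0.50 × 0.20 = 0.10
P(A ∪ B ∪ C) = 0.44 + 0.50 + 0.44 − 0.20 − 0.14 − 0.10 + 0.02 = 0.96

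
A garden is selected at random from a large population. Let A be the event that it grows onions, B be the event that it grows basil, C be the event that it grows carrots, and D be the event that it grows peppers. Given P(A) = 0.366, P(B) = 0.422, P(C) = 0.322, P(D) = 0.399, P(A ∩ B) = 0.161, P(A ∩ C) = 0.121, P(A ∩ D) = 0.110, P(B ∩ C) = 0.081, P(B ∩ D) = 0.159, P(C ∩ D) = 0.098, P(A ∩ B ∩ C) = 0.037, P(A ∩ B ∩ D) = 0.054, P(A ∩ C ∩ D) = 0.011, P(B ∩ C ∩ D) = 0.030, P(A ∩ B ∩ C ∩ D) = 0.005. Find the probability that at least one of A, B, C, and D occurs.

0.906

Using inclusion–exclusion:
P(A ∪ B ∪ C ∪ D) = 0.366 + 0.422 + 0.322 + 0.399 − 0.161 − 0.121 − 0.110 − 0.081 − 0.159 − 0.098 + 0.037 + 0.054 + 0.011 + 0.030 − 0.005 = 0.906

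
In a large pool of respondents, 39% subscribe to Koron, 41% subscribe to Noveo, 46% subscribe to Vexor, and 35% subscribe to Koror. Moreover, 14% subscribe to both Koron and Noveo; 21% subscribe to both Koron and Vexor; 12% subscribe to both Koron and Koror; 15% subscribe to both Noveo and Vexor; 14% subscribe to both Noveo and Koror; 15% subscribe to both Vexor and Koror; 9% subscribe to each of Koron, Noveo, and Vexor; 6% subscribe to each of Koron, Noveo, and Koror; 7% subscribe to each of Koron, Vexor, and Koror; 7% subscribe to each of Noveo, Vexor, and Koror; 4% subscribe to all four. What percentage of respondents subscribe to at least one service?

95%

Inclusion–exclusion gives
P(≥1) = 39 + 41 + 46 + 35 − 14 − 21 − 12 − 15 − 14 − 15 + 9 + 6 + 7 + 7 − 4 = 95%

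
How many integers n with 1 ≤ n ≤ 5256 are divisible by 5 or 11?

1433

By inclusion-exclusion,
floor(5256/5) + floor(5256/11) − floor(5256/55) = 1051 + 477 − 95 = 1433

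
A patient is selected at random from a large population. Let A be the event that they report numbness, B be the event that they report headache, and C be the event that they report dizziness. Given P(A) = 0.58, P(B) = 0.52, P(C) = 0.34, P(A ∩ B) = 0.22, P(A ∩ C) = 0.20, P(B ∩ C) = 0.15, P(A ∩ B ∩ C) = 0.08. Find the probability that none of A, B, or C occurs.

0.05

By inclusion–exclusion:
P(A ∪ B ∪ C) = 0.58 + 0.52 + 0.34 − 0.22 − 0.20 − 0.15 + 0.08 = 0.95
P(none) = 1 − 0.95 = 0.05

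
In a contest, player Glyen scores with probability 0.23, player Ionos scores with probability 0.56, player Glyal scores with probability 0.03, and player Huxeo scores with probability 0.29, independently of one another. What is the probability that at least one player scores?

Since the events are independent, P(none) is the product of the individual non-occurrence probabilities.
P(none) = (1 − 0.23) × (1 − 0.56) × (1 − 0.03) × (1 − 0.29) = 0.77 × 0.44 × 0.97 × 0.71 = 0.23333156
P(at least one) = 1 − 0.23333156 = 0.76666844

0.76666844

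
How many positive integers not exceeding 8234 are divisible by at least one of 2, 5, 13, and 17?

5373

By inclusion–exclusion:
4117 + 1646 + 633 + 484 − 823 − 316 − 242 − 126 − 96 − 37 + 63 + 48 + 18 + 7 − 3 = 5373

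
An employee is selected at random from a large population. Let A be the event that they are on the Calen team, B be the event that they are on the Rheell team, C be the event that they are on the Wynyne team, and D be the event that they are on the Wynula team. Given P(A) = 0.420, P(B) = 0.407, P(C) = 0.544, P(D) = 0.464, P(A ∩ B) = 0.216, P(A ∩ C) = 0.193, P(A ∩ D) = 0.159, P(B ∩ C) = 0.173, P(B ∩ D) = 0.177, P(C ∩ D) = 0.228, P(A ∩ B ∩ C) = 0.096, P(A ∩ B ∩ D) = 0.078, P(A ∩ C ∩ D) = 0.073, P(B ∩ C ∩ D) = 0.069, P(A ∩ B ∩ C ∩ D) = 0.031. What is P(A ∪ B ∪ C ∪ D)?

0.974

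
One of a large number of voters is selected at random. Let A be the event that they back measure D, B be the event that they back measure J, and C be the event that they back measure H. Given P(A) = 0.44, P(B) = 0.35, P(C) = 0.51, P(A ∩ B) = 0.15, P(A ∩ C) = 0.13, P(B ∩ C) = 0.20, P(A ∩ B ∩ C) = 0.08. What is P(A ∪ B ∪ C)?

Inclusion–exclusion gives
P(A ∪ B ∪ C) = 0.44 + 0.35 + 0.51 − 0.15 − 0.13 − 0.20 + 0.08 = 0.90

0.90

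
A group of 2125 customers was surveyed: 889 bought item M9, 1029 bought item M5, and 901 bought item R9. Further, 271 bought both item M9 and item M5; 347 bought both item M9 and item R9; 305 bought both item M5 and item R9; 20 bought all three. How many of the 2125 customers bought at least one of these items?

1916

Inclusion–exclusion gives
|union| = 889 + 1029 + 901 − 271 − 347 − 305 + 20 = 1916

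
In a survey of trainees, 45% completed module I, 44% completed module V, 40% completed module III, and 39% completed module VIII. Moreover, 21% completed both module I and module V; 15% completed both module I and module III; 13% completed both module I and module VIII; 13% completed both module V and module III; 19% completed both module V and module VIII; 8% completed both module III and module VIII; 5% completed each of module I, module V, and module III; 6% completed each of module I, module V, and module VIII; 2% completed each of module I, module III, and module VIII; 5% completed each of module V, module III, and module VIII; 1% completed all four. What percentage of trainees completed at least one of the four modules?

96%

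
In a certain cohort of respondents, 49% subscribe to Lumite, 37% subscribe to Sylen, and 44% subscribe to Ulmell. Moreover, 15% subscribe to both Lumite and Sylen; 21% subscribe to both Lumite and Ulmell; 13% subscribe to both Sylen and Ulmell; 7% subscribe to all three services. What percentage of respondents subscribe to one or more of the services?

P(≥1) = 49 + 37 + 44 − 15 − 21 − 13 + 7 = 88%

88%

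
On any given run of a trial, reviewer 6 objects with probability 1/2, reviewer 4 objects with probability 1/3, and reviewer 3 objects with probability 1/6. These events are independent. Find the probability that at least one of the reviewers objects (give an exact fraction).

13/18

P(none) = (1 − 1/2) × (1 − 1/3) × (1 − 1/6) = 1/2 × 2/3 × 5/6 = 5/18
P(at least one) = 1 − 5/18 = 13/18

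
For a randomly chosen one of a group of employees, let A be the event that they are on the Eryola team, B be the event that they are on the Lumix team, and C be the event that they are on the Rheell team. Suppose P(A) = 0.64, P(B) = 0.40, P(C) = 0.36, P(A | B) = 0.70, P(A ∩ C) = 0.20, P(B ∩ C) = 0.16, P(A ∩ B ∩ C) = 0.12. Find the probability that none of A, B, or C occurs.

0.12

P(A ∩ B) = P(B)·P(A|B) = 0.40 × 0.70 = 0.28
By inclusion–exclusion:
P(A ∪ B ∪ C) = 0.64 + 0.40 + 0.36 − 0.28 − 0.20 − 0.16 + 0.12 = 0.88
P(none) = 1 − 0.88 = 0.12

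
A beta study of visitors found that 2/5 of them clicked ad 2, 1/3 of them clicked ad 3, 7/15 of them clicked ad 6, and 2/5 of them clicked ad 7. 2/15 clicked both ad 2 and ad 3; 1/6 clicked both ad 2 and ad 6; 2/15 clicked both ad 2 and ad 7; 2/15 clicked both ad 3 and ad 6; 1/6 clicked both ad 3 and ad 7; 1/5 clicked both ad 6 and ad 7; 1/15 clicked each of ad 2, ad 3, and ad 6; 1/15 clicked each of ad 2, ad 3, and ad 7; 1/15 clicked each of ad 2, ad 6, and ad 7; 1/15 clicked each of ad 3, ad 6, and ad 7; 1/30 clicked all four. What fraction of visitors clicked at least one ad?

P(at least one) = 2/5 + 1/3 + 7/15 + 2/5 − 2/15 − 1/6 − 2/15 − 2/15 − 1/6 − 1/5 + 1/15 + 1/15 + 1/15 + 1/15 − 1/30 = 9/10

9/10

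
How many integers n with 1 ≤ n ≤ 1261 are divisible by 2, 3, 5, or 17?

944

By inclusion–exclusion:
⌊1261/2⌋ + ⌊1261/3⌋ + ⌊1261/5⌋ + ⌊1261/17⌋ − ⌊1261/6⌋ − ⌊1261/10⌋ − ⌊1261/34⌋ − ⌊1261/15⌋ − ⌊1261/51⌋ − ⌊1261/85⌋ + ⌊1261/30⌋ + ⌊1261/102⌋ + ⌊1261/170⌋ + ⌊1261/255⌋ − ⌊1261/510⌋ = 630 + 420 + 252 + 74 − 210 − 126 − 37 − 84 − 24 − 14 + 42 + 12 + 7 + 4 − 2 = 944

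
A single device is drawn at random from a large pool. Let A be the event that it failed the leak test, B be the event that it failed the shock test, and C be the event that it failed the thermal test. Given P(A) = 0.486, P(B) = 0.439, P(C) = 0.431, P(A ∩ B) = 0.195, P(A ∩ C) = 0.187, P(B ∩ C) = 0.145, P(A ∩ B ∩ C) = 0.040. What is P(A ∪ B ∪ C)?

P(A ∪ B ∪ C) = 0.486 + 0.439 + 0.431 − 0.195 − 0.187 − 0.145 + 0.040 = 0.869

0.869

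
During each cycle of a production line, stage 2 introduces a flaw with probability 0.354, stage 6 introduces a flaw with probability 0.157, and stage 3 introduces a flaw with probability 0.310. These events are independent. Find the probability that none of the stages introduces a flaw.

0.37575882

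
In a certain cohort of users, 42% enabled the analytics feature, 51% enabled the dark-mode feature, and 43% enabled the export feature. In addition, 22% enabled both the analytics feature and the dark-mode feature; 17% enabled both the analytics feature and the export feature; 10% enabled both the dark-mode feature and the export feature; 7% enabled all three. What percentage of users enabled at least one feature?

94%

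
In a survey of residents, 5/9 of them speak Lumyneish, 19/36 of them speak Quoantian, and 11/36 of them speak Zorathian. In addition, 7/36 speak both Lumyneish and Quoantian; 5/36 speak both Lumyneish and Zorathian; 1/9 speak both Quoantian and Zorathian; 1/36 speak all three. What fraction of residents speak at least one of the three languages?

35/36

P(≥1) = 5/9 + 19/36 + 11/36 − 7/36 − 5/36 − 1/9 + 1/36 = 35/36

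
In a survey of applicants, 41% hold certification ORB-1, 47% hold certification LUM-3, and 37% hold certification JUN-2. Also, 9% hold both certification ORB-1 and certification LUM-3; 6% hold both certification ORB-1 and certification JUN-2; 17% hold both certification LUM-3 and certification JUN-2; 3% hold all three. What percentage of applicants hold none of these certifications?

By inclusion–exclusion:
P(at least one) = 41 + 47 + 37 − 9 − 6 − 17 + 3 = 96%
P(none) = 100% − 96% = 4%

4%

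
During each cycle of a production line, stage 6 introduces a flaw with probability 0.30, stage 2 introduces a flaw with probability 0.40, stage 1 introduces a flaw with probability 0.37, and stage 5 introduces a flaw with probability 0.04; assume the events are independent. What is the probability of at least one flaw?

P(none) = (1 − 0.30) × (1 − 0.40) × (1 − 0.37) × (1 − 0.04) = 0.70 × 0.60 × 0.63 × 0.96 = 0.254016
P(at least one) = 1 − 0.254016 = 0.745984

0.745984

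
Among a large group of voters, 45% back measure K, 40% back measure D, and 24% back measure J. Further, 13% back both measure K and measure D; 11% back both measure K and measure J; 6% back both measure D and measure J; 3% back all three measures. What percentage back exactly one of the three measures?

58%

Using the inclusion–exclusion count for exactly one event:
P(exactly one) = 45 + 40 + 24 − 2·13 − 2·11 − 2·6 + 3·3 = 58%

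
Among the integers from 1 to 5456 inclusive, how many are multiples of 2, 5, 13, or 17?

3560

2728 + 1091 + 419 + 320 − 545 − 209 − 160 − 83 − 64 − 24 + 41 + 32 + 12 + 4 − 2 = 3560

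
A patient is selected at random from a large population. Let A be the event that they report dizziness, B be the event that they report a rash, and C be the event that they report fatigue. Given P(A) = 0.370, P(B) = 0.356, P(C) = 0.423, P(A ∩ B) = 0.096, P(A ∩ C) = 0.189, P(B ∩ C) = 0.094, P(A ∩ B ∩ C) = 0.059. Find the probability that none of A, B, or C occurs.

P(A ∪ B ∪ C) = 0.370 + 0.356 + 0.423 − 0.096 − 0.189 − 0.094 + 0.059 = 0.829
P(none) = 1 − 0.829 = 0.171

0.171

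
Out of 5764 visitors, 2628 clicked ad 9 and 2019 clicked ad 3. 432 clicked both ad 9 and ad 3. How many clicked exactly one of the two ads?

3783

N(exactly one) = 2628 + 2019 − 2·432 = 3783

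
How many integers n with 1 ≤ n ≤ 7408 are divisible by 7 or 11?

1058 + 673 − 96 = 1635

1635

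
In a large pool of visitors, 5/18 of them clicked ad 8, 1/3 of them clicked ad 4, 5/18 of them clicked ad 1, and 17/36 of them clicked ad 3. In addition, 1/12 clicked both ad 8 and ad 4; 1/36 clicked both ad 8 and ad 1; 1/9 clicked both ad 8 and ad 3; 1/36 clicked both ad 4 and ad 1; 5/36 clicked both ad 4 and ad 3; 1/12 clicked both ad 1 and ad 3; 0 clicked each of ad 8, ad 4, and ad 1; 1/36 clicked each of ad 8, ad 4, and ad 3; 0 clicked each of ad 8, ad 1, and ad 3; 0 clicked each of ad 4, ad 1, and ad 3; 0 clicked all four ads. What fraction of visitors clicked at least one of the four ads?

P(≥1) = 5/18 + 1/3 + 5/18 + 17/36 − 1/12 − 1/36 − 1/9 − 1/36 − 5/36 − 1/12 + 0 + 1/36 + 0 + 0 − 0 = 11/12

11/12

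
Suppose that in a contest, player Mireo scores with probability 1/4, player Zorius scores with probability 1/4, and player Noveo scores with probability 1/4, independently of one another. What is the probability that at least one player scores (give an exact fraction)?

37/64

Since the events are independent, P(none) is the product of the individual non-occurrence probabilities.
P(none) = (1 − 1/4) × (1 − 1/4) × (1 − 1/4) = 3/4 × 3/4 × 3/4 = 27/64
P(at least one) = 1 − 27/64 = 37/64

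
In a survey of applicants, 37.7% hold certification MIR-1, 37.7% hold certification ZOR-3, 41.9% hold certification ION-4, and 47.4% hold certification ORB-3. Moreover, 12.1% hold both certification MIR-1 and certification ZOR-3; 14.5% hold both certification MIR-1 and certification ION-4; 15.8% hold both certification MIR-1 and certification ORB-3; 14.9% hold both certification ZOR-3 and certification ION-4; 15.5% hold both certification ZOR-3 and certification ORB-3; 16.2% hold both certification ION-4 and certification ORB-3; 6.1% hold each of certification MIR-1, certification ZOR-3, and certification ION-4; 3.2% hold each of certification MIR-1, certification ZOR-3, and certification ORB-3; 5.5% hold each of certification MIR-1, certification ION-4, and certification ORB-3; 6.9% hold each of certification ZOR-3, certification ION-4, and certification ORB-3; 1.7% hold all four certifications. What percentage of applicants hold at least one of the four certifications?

Apply inclusion-exclusion:
P(union) = 37.7 + 37.7 + 41.9 + 47.4 − 12.1 − 14.5 − 15.8 − 14.9 − 15.5 − 16.2 + 6.1 + 3.2 + 5.5 + 6.9 − 1.7 = 95.7%

95.7%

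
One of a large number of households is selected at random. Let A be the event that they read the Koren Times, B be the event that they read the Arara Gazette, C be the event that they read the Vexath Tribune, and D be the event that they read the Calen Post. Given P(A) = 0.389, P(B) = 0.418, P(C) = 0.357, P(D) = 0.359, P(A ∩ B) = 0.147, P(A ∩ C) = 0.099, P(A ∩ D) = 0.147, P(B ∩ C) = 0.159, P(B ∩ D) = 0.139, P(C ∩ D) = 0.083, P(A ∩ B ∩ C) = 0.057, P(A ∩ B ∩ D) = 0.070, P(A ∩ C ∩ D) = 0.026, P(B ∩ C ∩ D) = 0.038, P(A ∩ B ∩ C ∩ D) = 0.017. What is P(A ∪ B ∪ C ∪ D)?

0.923

Using inclusion–exclusion:
P(A ∪ B ∪ C ∪ D) = 0.389 + 0.418 + 0.357 + 0.359 − 0.147 − 0.099 − 0.147 − 0.159 − 0.139 − 0.083 + 0.057 + 0.070 + 0.026 + 0.038 − 0.017 = 0.923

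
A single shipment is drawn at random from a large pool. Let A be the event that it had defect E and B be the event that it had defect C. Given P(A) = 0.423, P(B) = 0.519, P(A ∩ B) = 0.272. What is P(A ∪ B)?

By inclusion-exclusion,
P(A ∪ B) = 0.423 + 0.519 − 0.272 = 0.670

0.670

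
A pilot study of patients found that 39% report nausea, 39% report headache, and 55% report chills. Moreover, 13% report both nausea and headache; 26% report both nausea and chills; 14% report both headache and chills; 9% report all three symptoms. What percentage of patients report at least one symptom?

By inclusion-exclusion,
P(≥1) = 39 + 39 + 55 − 13 − 26 − 14 + 9 = 89%

89%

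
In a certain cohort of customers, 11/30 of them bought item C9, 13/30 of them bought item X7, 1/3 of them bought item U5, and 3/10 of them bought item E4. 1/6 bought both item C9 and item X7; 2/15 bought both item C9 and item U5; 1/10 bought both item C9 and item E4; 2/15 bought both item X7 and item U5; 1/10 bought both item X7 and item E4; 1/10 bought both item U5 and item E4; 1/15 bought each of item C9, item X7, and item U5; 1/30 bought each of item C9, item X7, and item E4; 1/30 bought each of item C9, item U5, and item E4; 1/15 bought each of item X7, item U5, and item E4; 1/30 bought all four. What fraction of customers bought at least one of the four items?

Apply inclusion-exclusion:
P(union) = 11/30 + 13/30 + 1/3 + 3/10 − 1/6 − 2/15 − 1/10 − 2/15 − 1/10 − 1/10 + 1/15 + 1/30 + 1/30 + 1/15 − 1/30 = 13/15

13/15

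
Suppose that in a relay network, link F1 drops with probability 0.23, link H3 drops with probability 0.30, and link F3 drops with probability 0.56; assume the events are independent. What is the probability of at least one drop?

0.76284

P(none) = (1 − 0.23) × (1 − 0.30) × (1 − 0.56) = 0.77 × 0.70 × 0.44 = 0.23716
P(at least one) = 1 − 0.23716 = 0.76284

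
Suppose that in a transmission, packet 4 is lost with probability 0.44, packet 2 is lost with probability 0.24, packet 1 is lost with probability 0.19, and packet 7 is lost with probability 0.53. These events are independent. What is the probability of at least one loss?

0.83797408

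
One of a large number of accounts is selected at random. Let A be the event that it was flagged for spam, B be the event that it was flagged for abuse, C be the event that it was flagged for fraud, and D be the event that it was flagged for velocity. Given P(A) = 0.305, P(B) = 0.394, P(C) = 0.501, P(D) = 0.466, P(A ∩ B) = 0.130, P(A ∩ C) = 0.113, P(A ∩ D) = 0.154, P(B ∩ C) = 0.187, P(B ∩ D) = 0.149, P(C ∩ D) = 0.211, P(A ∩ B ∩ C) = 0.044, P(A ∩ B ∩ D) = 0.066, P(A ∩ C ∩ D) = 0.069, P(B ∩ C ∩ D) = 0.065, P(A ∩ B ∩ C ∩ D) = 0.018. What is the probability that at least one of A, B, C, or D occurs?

0.948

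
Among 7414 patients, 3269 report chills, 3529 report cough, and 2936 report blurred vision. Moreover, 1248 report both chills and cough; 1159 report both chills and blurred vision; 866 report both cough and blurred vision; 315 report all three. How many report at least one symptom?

6776

Using inclusion–exclusion:
|at least one| = 3269 + 3529 + 2936 − 1248 − 1159 − 866 + 315 = 6776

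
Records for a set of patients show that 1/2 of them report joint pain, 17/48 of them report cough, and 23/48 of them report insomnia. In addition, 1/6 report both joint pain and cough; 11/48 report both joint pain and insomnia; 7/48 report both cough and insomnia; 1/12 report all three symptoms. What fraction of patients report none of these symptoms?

Using inclusion–exclusion:
P(at least one) = 1/2 + 17/48 + 23/48 − 1/6 − 11/48 − 7/48 + 1/12 = 7/8
P(none) = 1 − 7/8 = 1/8

1/8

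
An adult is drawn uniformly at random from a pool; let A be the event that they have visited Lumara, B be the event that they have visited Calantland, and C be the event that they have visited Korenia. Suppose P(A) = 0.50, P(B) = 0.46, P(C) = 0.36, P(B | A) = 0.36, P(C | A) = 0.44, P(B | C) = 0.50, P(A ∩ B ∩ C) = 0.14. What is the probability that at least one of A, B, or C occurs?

P(A ∩ B) = P(A)·P(B|A) = 0.50 × 0.36 = 0.18
P(A ∩ C) = P(A)·P(C|A) = 0.50 × 0.44 = 0.22
P(B ∩ C) = P(C)·P(B|C) = 0.36 × 0.50 = 0.18
Using inclusion–exclusion:
P(A ∪ B ∪ C) = 0.50 + 0.46 + 0.36 − 0.18 − 0.22 − 0.18 + 0.14 = 0.88

0.88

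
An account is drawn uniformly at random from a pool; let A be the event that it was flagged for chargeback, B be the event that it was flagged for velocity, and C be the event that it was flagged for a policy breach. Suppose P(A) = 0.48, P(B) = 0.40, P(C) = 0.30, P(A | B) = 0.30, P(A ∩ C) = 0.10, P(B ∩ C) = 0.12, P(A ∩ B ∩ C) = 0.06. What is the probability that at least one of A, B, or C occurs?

0.90

P(A ∩ B) = P(B)·P(A|B) = 0.40 × 0.30 = 0.12
By inclusion–exclusion:
P(A ∪ B ∪ C) = 0.48 + 0.40 + 0.30 − 0.12 − 0.10 − 0.12 + 0.06 = 0.90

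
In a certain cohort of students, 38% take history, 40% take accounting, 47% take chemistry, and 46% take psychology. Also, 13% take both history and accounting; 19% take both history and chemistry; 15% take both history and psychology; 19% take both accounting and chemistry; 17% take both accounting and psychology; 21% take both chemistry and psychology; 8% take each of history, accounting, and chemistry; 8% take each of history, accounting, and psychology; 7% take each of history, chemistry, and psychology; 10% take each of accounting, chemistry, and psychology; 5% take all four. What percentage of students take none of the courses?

5%

P(≥1) = 38 + 40 + 47 + 46 − 13 − 19 − 15 − 19 − 17 − 21 + 8 + 8 + 7 + 10 − 5 = 95%
P(none) = 100% − 95% = 5%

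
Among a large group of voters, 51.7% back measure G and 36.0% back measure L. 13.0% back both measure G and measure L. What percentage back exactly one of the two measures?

P(exactly one) = 51.7 + 36.0 − 2·13.0 = 61.7%

61.7%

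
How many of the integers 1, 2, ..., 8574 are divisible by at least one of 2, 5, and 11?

Using inclusion–exclusion:
4287 + 1714 + 779 − 857 − 389 − 155 + 77 = 5456

5456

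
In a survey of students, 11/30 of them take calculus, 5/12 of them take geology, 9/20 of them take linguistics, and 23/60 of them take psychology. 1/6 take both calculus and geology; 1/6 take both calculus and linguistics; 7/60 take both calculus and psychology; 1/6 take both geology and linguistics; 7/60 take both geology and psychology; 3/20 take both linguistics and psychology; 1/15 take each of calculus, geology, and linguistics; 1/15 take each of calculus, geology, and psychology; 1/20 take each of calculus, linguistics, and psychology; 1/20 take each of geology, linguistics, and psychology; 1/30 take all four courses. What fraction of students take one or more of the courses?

14/15

P(≥1) = 11/30 + 5/12 + 9/20 + 23/60 − 1/6 − 1/6 − 7/60 − 1/6 − 7/60 − 3/20 + 1/15 + 1/15 + 1/20 + 1/20 − 1/30 = 14/15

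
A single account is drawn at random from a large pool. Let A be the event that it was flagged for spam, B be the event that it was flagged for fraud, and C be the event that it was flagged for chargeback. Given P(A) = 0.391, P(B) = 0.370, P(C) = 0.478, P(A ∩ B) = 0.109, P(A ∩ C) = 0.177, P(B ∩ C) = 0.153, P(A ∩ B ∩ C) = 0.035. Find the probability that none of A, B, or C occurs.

0.165

Apply inclusion-exclusion:
P(A ∪ B ∪ C) = 0.391 + 0.370 + 0.478 − 0.109 − 0.177 − 0.153 + 0.035 = 0.835
P(none) = 1 − 0.835 = 0.165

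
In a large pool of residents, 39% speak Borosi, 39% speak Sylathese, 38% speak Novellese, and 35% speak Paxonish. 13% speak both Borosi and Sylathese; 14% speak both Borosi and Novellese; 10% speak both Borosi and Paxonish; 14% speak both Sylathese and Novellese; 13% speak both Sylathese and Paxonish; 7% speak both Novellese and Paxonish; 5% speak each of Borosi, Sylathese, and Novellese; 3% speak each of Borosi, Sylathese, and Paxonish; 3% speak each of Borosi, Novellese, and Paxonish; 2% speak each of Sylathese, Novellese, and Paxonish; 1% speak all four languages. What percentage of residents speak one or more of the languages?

Inclusion–exclusion gives
P(at least one) = 39 + 39 + 38 + 35 − 13 − 14 − 10 − 14 − 13 − 7 + 5 + 3 + 3 + 2 − 1 = 92%

92%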